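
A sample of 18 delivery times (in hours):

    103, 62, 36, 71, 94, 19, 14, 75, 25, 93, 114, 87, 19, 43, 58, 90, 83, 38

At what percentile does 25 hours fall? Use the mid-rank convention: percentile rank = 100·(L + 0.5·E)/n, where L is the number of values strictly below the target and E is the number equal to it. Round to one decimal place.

19.4

Sorted: 14, 19, 19, 25, 36, 38, 43, 58, 62, 71, 75, 83, 87, 90, 93, 94, 103, 114.
Count below 25: L = 3; count equal: E = 1; n = 18.
Percentile rank = 100·(3 + 0.5·1)/18 = 100·3.5/18 = 19.44.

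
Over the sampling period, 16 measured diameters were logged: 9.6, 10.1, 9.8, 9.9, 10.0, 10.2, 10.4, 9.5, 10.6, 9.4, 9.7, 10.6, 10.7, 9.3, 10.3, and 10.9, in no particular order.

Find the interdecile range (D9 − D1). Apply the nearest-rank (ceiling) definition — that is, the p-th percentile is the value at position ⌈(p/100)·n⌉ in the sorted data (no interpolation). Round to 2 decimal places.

Sorted: 9.3, 9.4, 9.5, 9.6, 9.7, 9.8, 9.9, 10.0, 10.1, 10.2, 10.3, 10.4, 10.6, 10.6, 10.7, 10.9.
n = 16.
P10: rank ⌈10/100·16⌉ = 2 → 9.4.
P90: rank ⌈90/100·16⌉ = 15 → 10.7.
Difference: 10.7 − 9.4 = 1.3.

1.30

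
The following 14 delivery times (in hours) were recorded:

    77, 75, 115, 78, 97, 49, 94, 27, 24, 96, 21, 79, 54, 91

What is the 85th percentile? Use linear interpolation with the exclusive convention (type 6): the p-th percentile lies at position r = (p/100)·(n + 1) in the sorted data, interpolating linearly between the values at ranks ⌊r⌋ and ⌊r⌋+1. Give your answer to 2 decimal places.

Sorted: 21, 24, 27, 49, 54, 75, 77, 78, 79, 91, 94, 96, 97, 115.
n = 14.
r = (85/100)·(14 + 1) = 12.75.
Rank 12 is 96 and rank 13 is 97.
Interpolate: 96 + 0.75·(97 − 96) = 96 + 0.75·1 = 96.75.

96.75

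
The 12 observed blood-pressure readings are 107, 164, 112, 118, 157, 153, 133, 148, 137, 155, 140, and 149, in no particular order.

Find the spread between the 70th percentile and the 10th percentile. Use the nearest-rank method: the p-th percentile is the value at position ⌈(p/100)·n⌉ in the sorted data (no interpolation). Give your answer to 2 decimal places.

Sorted: 107, 112, 118, 133, 137, 140, 148, 149, 153, 155, 157, 164.
n = 12.
P10: rank ⌈10/100·12⌉ = 2 → 112.
P70: rank ⌈70/100·12⌉ = 9 → 153.
Difference: 153 − 112 = 41.

41.00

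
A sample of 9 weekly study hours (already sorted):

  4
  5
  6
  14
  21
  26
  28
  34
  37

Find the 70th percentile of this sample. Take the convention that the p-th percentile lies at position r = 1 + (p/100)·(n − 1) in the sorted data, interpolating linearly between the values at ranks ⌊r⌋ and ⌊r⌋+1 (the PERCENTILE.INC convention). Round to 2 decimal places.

27.20

n = 9.
r = 1 + (70/100)·(9 − 1) = 1 + 5.6 = 6.6.
Rank 6 is 26 and rank 7 is 28.
Interpolate: 26 + 0.6·(28 − 26) = 26 + 0.6·2 = 27.2.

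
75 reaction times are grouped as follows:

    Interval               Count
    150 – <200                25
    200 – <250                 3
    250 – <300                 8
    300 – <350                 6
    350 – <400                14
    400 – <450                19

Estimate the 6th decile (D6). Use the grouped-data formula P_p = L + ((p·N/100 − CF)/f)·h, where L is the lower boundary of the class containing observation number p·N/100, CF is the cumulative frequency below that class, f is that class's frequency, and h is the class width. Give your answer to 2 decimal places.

N = 75; target position k = 60/100 · 75 = 45.
Cumulative frequencies: 25, 28, 36, 42, 56, 75.
Observation 45 falls in the class 350 – <400.
L = 350, CF = 42, f = 14, h = 50.
P60 = 350 + ((45 − 42)/14)·50 = 350 + 10.7143 = 360.714.

360.71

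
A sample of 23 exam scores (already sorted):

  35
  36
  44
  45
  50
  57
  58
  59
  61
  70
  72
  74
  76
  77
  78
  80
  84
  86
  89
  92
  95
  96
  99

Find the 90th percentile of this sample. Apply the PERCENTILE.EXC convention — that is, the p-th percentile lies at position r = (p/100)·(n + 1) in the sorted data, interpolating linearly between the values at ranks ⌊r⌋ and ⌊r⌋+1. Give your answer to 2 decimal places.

n = 23.
r = (90/100)·(23 + 1) = 21.6.
Rank 21 is 95 and rank 22 is 96.
Interpolate: 95 + 0.6·(96 − 95) = 95 + 0.6·1 = 95.6.

95.60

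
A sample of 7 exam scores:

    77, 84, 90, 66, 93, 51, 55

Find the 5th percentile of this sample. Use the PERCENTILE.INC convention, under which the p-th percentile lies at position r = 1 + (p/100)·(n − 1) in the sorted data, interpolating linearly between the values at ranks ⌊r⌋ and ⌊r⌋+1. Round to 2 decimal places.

Sorted: 51, 55, 66, 77, 84, 90, 93.
n = 7.
r = 1 + (5/100)·(7 − 1) = 1 + 0.3 = 1.3.
Rank 1 is 51 and rank 2 is 55.
Interpolate: 51 + 0.3·(55 − 51) = 51 + 0.3·4 = 52.2.

52.20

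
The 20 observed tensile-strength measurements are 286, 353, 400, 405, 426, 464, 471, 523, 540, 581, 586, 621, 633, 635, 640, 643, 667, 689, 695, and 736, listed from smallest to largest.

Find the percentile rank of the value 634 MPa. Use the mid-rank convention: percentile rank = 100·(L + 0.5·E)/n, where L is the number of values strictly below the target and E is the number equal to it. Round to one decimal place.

65.0

Count below 634: L = 13; count equal: E = 0; n = 20.
Percentile rank = 100·(13 + 0.5·0)/20 = 100·13/20 = 65.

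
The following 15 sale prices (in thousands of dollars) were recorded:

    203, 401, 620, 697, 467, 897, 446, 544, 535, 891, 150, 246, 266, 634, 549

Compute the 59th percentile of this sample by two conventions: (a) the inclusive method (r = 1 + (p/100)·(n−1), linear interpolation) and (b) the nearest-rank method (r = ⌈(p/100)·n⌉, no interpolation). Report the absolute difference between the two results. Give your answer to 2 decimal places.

Sorted: 150, 203, 246, 266, 401, 446, 467, 535, 544, 549, 620, 634, 697, 891, 897.
n = 15.
(a) r = 9.26; between ranks 9 (544) and 10 (549): 545.3.
(b) the nearest-rank method: rank 9 → 544.
|545.3 − 544| = 1.3.

1.30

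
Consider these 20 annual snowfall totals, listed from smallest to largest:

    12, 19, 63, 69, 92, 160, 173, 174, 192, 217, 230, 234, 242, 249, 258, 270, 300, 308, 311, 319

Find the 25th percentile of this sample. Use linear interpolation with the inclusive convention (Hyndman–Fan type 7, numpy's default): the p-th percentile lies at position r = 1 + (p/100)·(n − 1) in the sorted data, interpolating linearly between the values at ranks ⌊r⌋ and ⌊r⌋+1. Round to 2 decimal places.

143.00

n = 20.
r = 1 + (25/100)·(20 − 1) = 1 + 4.75 = 5.75.
Rank 5 is 92 and rank 6 is 160.
Interpolate: 92 + 0.75·(160 − 92) = 92 + 0.75·68 = 143.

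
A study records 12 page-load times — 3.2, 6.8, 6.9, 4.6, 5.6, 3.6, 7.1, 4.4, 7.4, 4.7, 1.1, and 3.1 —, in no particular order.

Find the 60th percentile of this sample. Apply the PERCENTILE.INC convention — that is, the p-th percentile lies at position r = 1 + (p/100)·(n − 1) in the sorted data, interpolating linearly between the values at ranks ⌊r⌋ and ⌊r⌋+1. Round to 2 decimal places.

Sorted: 1.1, 3.1, 3.2, 3.6, 4.4, 4.6, 4.7, 5.6, 6.8, 6.9, 7.1, 7.4.
n = 12.
r = 1 + (60/100)·(12 − 1) = 1 + 6.6 = 7.6.
Rank 7 is 4.7 and rank 8 is 5.6.
Interpolate: 4.7 + 0.6·(5.6 − 4.7) = 4.7 + 0.6·0.9 = 5.24.

5.24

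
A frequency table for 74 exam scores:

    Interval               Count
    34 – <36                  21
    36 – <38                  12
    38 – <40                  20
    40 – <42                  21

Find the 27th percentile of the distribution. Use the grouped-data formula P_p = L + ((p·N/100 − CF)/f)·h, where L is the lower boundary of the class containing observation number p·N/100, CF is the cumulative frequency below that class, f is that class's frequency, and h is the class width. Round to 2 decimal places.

35.90

N = 74; target position k = 27/100 · 74 = 19.98.
Cumulative frequencies: 21, 33, 53, 74.
Observation 19.98 falls in the class 34 – <36.
L = 34, CF = 0, f = 21, h = 2.
P27 = 34 + ((19.98 − 0)/21)·2 = 34 + 1.90286 = 35.9029.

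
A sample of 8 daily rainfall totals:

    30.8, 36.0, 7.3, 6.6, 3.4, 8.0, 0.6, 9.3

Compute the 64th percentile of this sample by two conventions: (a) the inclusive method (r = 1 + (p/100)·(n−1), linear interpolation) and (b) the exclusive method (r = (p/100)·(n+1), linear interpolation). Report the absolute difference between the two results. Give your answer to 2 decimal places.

Sorted: 0.6, 3.4, 6.6, 7.3, 8.0, 9.3, 30.8, 36.0.
n = 8.
(a) r = 5.48; between ranks 5 (8.0) and 6 (9.3): 8.624.
(b) r = 5.76; between ranks 5 (8.0) and 6 (9.3): 8.988.
|8.624 − 8.988| = 0.364.

0.36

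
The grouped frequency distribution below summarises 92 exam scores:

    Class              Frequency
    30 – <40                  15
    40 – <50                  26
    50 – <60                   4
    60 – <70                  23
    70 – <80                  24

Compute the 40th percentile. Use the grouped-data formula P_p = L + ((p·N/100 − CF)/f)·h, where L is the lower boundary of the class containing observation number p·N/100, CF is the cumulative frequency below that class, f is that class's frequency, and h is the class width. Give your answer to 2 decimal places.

N = 92; target position k = 40/100 · 92 = 36.8.
Cumulative frequencies: 15, 41, 45, 68, 92.
Observation 36.8 falls in the class 40 – <50.
L = 40, CF = 15, f = 26, h = 10.
P40 = 40 + ((36.8 − 15)/26)·10 = 40 + 8.38462 = 48.3846.

48.38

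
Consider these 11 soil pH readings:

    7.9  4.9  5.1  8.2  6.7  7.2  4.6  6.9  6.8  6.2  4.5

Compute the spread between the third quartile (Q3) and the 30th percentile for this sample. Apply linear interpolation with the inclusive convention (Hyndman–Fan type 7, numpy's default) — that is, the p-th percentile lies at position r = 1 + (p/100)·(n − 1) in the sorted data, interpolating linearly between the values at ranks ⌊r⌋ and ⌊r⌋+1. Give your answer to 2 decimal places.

Sorted: 4.5, 4.6, 4.9, 5.1, 6.2, 6.7, 6.8, 6.9, 7.2, 7.9, 8.2.
n = 11.
P30: r = 4 (integer) → 5.1.
P75: r = 8.5; ranks 8–9 are 6.9, 7.2; interpolating gives 7.05.
Difference: 7.05 − 5.1 = 1.95.

1.95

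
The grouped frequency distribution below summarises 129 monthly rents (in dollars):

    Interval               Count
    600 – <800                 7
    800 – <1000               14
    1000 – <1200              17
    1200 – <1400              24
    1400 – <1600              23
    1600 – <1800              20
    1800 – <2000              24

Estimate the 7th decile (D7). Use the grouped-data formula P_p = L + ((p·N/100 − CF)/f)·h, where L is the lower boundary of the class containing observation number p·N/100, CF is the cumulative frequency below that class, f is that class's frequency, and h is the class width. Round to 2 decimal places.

N = 129; target position k = 70/100 · 129 = 90.3.
Cumulative frequencies: 7, 21, 38, 62, 85, 105, 129.
Observation 90.3 falls in the class 1600 – <1800.
L = 1600, CF = 85, f = 20, h = 200.
P70 = 1600 + ((90.3 − 85)/20)·200 = 1600 + 53 = 1653.

1653.00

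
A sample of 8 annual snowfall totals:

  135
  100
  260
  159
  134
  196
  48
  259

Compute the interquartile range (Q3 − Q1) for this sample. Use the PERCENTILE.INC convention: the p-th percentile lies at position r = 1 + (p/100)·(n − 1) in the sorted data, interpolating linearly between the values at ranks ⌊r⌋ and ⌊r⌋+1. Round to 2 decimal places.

86.25

Sorted: 48, 100, 134, 135, 159, 196, 259, 260.
n = 8.
P25: r = 2.75; ranks 2–3 are 100, 134; interpolating gives 125.5.
P75: r = 6.25; ranks 6–7 are 196, 259; interpolating gives 211.75.
Difference: 211.75 − 125.5 = 86.25.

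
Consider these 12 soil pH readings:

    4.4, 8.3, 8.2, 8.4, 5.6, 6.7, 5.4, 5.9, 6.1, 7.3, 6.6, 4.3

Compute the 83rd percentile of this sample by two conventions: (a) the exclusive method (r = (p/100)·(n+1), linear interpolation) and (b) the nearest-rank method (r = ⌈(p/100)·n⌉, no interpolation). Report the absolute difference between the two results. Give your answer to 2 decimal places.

0.08

Sorted: 4.3, 4.4, 5.4, 5.6, 5.9, 6.1, 6.6, 6.7, 7.3, 8.2, 8.3, 8.4.
n = 12.
(a) r = 10.79; between ranks 10 (8.2) and 11 (8.3): 8.279.
(b) the nearest-rank method: rank 10 → 8.2.
|8.279 − 8.2| = 0.079.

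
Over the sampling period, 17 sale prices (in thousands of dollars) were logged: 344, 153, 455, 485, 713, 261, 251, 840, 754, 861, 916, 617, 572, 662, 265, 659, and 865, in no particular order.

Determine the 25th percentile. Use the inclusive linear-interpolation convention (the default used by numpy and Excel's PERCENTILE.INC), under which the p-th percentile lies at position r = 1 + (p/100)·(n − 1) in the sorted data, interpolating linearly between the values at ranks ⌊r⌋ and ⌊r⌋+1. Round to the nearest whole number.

344

Sorted: 153, 251, 261, 265, 344, 455, 485, 572, 617, 659, 662, 713, 754, 840, 861, 865, 916.
n = 17.
r = 1 + (25/100)·(17 − 1) = 1 + 4 = 5.
r is an integer, so P25 is the value at rank 5: 344.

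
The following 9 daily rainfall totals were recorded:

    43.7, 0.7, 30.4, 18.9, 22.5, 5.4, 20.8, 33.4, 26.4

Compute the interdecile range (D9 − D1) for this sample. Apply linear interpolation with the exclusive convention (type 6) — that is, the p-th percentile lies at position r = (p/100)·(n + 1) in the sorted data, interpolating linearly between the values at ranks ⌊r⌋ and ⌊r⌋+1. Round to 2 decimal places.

43.00

Sorted: 0.7, 5.4, 18.9, 20.8, 22.5, 26.4, 30.4, 33.4, 43.7.
n = 9.
P10: r = 1 (integer) → 0.7.
P90: r = 9 (integer) → 43.7.
Difference: 43.7 − 0.7 = 43.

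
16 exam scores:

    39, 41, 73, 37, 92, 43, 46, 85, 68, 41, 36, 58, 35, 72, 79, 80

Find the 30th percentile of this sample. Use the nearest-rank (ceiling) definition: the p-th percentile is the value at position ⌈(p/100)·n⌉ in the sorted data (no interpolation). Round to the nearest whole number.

Sorted: 35, 36, 37, 39, 41, 41, 43, 46, 58, 68, 72, 73, 79, 80, 85, 92.
n = 16.
Position = ⌈30/100 · 16⌉ = ⌈4.8⌉ = 5.
The value at rank 5 is 41.

41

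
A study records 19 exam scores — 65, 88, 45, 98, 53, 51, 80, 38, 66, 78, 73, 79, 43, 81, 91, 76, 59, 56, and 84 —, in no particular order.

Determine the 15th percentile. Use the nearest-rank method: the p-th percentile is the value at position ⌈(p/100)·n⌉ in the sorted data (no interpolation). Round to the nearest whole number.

45

Sorted: 38, 43, 45, 51, 53, 56, 59, 65, 66, 73, 76, 78, 79, 80, 81, 84, 88, 91, 98.
n = 19.
Position = ⌈15/100 · 19⌉ = ⌈2.85⌉ = 3.
The value at rank 3 is 45.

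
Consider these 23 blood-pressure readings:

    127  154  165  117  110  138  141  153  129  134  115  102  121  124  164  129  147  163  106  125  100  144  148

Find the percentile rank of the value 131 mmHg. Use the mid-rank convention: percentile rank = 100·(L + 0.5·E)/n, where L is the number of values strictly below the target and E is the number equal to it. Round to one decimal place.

Sorted: 100, 102, 106, 110, 115, 117, 121, 124, 125, 127, 129, 129, 134, 138, 141, 144, 147, 148, 153, 154, 163, 164, 165.
Count below 131: L = 12; count equal: E = 0; n = 23.
Percentile rank = 100·(12 + 0.5·0)/23 = 100·12/23 = 52.17.

52.2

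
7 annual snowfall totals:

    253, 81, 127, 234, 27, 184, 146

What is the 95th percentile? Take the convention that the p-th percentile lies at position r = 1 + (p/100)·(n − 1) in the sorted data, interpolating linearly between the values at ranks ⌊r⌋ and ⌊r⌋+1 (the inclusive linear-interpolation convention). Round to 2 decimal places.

Sorted: 27, 81, 127, 146, 184, 234, 253.
n = 7.
r = 1 + (95/100)·(7 − 1) = 1 + 5.7 = 6.7.
Rank 6 is 234 and rank 7 is 253.
Interpolate: 234 + 0.7·(253 − 234) = 234 + 0.7·19 = 247.3.

247.30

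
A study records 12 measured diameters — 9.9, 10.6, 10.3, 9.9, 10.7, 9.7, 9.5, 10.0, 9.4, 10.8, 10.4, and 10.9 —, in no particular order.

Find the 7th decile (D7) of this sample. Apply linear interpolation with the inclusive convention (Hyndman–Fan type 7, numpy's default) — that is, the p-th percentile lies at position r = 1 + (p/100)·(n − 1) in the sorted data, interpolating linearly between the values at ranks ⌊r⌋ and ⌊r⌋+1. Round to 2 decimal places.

Sorted: 9.4, 9.5, 9.7, 9.9, 9.9, 10.0, 10.3, 10.4, 10.6, 10.7, 10.8, 10.9.
n = 12.
r = 1 + (70/100)·(12 − 1) = 1 + 7.7 = 8.7.
Rank 8 is 10.4 and rank 9 is 10.6.
Interpolate: 10.4 + 0.7·(10.6 − 10.4) = 10.4 + 0.7·0.2 = 10.54.

10.54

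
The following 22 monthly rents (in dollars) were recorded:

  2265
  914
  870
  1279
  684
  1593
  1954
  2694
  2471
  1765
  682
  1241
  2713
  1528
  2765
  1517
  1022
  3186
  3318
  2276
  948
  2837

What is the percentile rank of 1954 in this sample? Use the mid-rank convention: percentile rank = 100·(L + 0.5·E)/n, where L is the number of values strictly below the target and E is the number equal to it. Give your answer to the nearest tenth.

56.8

Sorted: 682, 684, 870, 914, 948, 1022, 1241, 1279, 1517, 1528, 1593, 1765, 1954, 2265, 2276, 2471, 2694, 2713, 2765, 2837, 3186, 3318.
Count below 1954: L = 12; count equal: E = 1; n = 22.
Percentile rank = 100·(12 + 0.5·1)/22 = 100·12.5/22 = 56.82.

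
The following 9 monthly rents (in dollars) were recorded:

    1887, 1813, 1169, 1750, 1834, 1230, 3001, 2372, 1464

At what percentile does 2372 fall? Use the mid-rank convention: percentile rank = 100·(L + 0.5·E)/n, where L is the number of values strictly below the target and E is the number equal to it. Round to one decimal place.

83.3

Sorted: 1169, 1230, 1464, 1750, 1813, 1834, 1887, 2372, 3001.
Count below 2372: L = 7; count equal: E = 1; n = 9.
Percentile rank = 100·(7 + 0.5·1)/9 = 100·7.5/9 = 83.33.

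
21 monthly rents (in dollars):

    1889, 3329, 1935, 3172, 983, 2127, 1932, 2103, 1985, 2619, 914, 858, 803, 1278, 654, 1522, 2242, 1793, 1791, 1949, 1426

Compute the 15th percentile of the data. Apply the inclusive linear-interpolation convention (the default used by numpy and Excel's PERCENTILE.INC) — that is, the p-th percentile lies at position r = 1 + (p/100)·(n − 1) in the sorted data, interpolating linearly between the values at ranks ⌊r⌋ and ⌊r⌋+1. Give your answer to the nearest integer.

Sorted: 654, 803, 858, 914, 983, 1278, 1426, 1522, 1791, 1793, 1889, 1932, 1935, 1949, 1985, 2103, 2127, 2242, 2619, 3172, 3329.
n = 21.
r = 1 + (15/100)·(21 − 1) = 1 + 3 = 4.
r is an integer, so P15 is the value at rank 4: 914.

914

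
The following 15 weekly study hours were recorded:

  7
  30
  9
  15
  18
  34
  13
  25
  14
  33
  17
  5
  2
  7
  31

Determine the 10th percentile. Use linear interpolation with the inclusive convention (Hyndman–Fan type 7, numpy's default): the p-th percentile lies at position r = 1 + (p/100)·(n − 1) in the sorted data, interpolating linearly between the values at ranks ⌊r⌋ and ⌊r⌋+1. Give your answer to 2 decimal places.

5.80

Sorted: 2, 5, 7, 7, 9, 13, 14, 15, 17, 18, 25, 30, 31, 33, 34.
n = 15.
r = 1 + (10/100)·(15 − 1) = 1 + 1.4 = 2.4.
Rank 2 is 5 and rank 3 is 7.
Interpolate: 5 + 0.4·(7 − 5) = 5 + 0.4·2 = 5.8.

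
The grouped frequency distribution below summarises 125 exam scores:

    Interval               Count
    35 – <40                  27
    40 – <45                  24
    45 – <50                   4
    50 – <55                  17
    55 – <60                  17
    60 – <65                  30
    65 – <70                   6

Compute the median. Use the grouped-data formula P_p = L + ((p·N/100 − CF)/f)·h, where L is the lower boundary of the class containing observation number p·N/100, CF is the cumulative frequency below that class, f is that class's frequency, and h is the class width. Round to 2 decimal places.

52.21

N = 125; target position k = 50/100 · 125 = 62.5.
Cumulative frequencies: 27, 51, 55, 72, 89, 119, 125.
Observation 62.5 falls in the class 50 – <55.
L = 50, CF = 55, f = 17, h = 5.
P50 = 50 + ((62.5 − 55)/17)·5 = 50 + 2.20588 = 52.2059.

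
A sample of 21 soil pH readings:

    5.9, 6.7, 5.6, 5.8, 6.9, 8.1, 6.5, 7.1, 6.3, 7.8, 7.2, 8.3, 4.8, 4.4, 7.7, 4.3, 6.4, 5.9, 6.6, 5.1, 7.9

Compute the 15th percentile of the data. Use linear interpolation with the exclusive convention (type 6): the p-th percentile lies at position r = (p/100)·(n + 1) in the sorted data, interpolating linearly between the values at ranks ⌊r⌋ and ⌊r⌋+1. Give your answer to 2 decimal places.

Sorted: 4.3, 4.4, 4.8, 5.1, 5.6, 5.8, 5.9, 5.9, 6.3, 6.4, 6.5, 6.6, 6.7, 6.9, 7.1, 7.2, 7.7, 7.8, 7.9, 8.1, 8.3.
n = 21.
r = (15/100)·(21 + 1) = 3.3.
Rank 3 is 4.8 and rank 4 is 5.1.
Interpolate: 4.8 + 0.3·(5.1 − 4.8) = 4.8 + 0.3·0.3 = 4.89.

4.89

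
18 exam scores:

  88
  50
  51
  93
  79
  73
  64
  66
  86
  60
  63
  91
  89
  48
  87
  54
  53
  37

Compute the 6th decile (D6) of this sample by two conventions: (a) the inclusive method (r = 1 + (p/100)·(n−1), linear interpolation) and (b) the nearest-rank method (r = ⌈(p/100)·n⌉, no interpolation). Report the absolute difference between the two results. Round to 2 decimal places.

Sorted: 37, 48, 50, 51, 53, 54, 60, 63, 64, 66, 73, 79, 86, 87, 88, 89, 91, 93.
n = 18.
(a) r = 11.2; between ranks 11 (73) and 12 (79): 74.2.
(b) the nearest-rank method: rank 11 → 73.
|74.2 − 73| = 1.2.

1.20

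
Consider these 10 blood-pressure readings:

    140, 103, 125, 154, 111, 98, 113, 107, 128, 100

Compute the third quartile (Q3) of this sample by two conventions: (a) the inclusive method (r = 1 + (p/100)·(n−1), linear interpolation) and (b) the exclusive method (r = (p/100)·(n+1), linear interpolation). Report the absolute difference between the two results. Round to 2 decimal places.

3.75

Sorted: 98, 100, 103, 107, 111, 113, 125, 128, 140, 154.
n = 10.
(a) r = 7.75; between ranks 7 (125) and 8 (128): 127.25.
(b) r = 8.25; between ranks 8 (128) and 9 (140): 131.
|127.25 − 131| = 3.75.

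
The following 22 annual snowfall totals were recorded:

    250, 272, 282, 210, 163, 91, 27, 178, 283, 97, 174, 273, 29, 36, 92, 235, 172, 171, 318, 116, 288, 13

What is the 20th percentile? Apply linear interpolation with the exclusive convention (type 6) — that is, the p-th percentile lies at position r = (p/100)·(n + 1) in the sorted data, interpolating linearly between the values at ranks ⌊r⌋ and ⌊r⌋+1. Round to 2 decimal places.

69.00

Sorted: 13, 27, 29, 36, 91, 92, 97, 116, 163, 171, 172, 174, 178, 210, 235, 250, 272, 273, 282, 283, 288, 318.
n = 22.
r = (20/100)·(22 + 1) = 4.6.
Rank 4 is 36 and rank 5 is 91.
Interpolate: 36 + 0.6·(91 − 36) = 36 + 0.6·55 = 69.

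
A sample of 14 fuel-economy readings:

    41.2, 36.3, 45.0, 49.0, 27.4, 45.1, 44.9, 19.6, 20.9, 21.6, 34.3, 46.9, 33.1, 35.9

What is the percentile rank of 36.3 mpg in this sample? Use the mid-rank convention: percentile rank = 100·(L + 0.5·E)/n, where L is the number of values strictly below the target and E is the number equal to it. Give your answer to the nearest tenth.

53.6

Sorted: 19.6, 20.9, 21.6, 27.4, 33.1, 34.3, 35.9, 36.3, 41.2, 44.9, 45.0, 45.1, 46.9, 49.0.
Count below 36.3: L = 7; count equal: E = 1; n = 14.
Percentile rank = 100·(7 + 0.5·1)/14 = 100·7.5/14 = 53.57.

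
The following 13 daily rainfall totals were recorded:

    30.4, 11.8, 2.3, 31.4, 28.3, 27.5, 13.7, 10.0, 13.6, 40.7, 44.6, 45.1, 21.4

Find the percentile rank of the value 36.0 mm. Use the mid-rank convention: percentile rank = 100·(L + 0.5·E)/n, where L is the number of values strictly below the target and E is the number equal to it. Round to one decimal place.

Sorted: 2.3, 10.0, 11.8, 13.6, 13.7, 21.4, 27.5, 28.3, 30.4, 31.4, 40.7, 44.6, 45.1.
Count below 36.0: L = 10; count equal: E = 0; n = 13.
Percentile rank = 100·(10 + 0.5·0)/13 = 100·10/13 = 76.92.

76.9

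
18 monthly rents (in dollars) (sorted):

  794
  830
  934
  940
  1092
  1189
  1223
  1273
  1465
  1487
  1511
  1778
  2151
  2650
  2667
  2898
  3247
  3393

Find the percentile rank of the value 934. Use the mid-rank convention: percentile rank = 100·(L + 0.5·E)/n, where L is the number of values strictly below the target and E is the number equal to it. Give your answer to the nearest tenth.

13.9

Count below 934: L = 2; count equal: E = 1; n = 18.
Percentile rank = 100·(2 + 0.5·1)/18 = 100·2.5/18 = 13.89.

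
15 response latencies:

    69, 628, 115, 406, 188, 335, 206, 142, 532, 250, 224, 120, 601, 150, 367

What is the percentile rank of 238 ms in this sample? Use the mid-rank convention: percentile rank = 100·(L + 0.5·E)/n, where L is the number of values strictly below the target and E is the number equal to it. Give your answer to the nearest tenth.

53.3

Sorted: 69, 115, 120, 142, 150, 188, 206, 224, 250, 335, 367, 406, 532, 601, 628.
Count below 238: L = 8; count equal: E = 0; n = 15.
Percentile rank = 100·(8 + 0.5·0)/15 = 100·8/15 = 53.33.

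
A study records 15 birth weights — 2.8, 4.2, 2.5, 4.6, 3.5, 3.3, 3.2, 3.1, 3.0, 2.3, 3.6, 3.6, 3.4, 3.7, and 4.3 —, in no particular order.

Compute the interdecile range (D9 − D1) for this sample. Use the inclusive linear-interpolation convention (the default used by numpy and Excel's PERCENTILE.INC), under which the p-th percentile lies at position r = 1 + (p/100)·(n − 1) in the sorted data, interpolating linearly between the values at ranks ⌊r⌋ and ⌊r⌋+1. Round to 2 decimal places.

Sorted: 2.3, 2.5, 2.8, 3.0, 3.1, 3.2, 3.3, 3.4, 3.5, 3.6, 3.6, 3.7, 4.2, 4.3, 4.6.
n = 15.
P10: r = 2.4; ranks 2–3 are 2.5, 2.8; interpolating gives 2.62.
P90: r = 13.6; ranks 13–14 are 4.2, 4.3; interpolating gives 4.26.
Difference: 4.26 − 2.62 = 1.64.

1.64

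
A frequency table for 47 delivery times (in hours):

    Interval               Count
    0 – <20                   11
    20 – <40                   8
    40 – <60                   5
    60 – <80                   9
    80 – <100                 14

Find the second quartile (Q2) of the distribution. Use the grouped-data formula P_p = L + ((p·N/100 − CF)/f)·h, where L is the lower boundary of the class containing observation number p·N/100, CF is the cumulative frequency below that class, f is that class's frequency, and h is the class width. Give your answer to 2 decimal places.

N = 47; target position k = 50/100 · 47 = 23.5.
Cumulative frequencies: 11, 19, 24, 33, 47.
Observation 23.5 falls in the class 40 – <60.
L = 40, CF = 19, f = 5, h = 20.
P50 = 40 + ((23.5 − 19)/5)·20 = 40 + 18 = 58.

58.00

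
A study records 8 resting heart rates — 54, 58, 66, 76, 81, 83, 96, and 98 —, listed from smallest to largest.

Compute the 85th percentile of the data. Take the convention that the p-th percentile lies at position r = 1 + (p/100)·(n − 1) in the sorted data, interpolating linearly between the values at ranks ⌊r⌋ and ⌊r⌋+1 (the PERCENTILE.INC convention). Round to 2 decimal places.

95.35

n = 8.
r = 1 + (85/100)·(8 − 1) = 1 + 5.95 = 6.95.
Rank 6 is 83 and rank 7 is 96.
Interpolate: 83 + 0.95·(96 − 83) = 83 + 0.95·13 = 95.35.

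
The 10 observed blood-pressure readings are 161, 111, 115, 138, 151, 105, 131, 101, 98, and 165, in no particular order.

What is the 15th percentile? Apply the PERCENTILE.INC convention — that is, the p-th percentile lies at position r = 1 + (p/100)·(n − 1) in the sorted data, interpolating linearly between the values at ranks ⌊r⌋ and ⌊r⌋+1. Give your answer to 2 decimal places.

Sorted: 98, 101, 105, 111, 115, 131, 138, 151, 161, 165.
n = 10.
r = 1 + (15/100)·(10 − 1) = 1 + 1.35 = 2.35.
Rank 2 is 101 and rank 3 is 105.
Interpolate: 101 + 0.35·(105 − 101) = 101 + 0.35·4 = 102.4.

102.40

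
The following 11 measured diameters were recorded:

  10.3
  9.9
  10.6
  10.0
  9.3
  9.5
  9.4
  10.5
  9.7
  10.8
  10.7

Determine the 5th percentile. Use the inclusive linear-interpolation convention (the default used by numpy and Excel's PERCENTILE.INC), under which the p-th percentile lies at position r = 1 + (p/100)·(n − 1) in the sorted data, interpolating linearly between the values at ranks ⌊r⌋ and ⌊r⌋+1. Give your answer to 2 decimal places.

Sorted: 9.3, 9.4, 9.5, 9.7, 9.9, 10.0, 10.3, 10.5, 10.6, 10.7, 10.8.
n = 11.
r = 1 + (5/100)·(11 − 1) = 1 + 0.5 = 1.5.
Rank 1 is 9.3 and rank 2 is 9.4.
Interpolate: 9.3 + 0.5·(9.4 − 9.3) = 9.3 + 0.5·0.1 = 9.35.

9.35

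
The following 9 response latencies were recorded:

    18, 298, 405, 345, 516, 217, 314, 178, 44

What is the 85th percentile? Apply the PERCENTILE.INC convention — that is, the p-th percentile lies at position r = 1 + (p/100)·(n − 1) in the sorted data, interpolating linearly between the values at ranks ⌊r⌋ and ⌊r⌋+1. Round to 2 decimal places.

Sorted: 18, 44, 178, 217, 298, 314, 345, 405, 516.
n = 9.
r = 1 + (85/100)·(9 − 1) = 1 + 6.8 = 7.8.
Rank 7 is 345 and rank 8 is 405.
Interpolate: 345 + 0.8·(405 − 345) = 345 + 0.8·60 = 393.

393.00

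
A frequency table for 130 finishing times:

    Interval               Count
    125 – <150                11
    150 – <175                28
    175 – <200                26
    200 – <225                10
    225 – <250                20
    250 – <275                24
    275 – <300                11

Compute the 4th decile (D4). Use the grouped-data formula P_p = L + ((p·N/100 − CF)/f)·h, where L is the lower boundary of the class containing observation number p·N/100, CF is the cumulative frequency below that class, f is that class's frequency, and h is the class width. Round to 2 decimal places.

187.50

N = 130; target position k = 40/100 · 130 = 52.
Cumulative frequencies: 11, 39, 65, 75, 95, 119, 130.
Observation 52 falls in the class 175 – <200.
L = 175, CF = 39, f = 26, h = 25.
P40 = 175 + ((52 − 39)/26)·25 = 175 + 12.5 = 187.5.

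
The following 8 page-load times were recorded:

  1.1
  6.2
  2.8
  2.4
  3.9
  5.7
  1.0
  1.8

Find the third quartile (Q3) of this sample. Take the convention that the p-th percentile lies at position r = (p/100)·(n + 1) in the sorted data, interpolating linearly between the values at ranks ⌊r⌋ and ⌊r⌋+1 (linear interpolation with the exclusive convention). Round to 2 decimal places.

Sorted: 1.0, 1.1, 1.8, 2.4, 2.8, 3.9, 5.7, 6.2.
n = 8.
r = (75/100)·(8 + 1) = 6.75.
Rank 6 is 3.9 and rank 7 is 5.7.
Interpolate: 3.9 + 0.75·(5.7 − 3.9) = 3.9 + 0.75·1.8 = 5.25.

5.25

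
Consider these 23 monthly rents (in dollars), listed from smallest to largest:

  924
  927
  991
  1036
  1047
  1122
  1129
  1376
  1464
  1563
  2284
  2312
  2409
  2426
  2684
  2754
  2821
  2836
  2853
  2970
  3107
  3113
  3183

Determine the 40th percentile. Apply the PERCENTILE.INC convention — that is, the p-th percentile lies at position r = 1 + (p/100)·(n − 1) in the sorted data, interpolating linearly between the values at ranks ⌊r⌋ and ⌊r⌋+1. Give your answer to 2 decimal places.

1543.20

n = 23.
r = 1 + (40/100)·(23 − 1) = 1 + 8.8 = 9.8.
Rank 9 is 1464 and rank 10 is 1563.
Interpolate: 1464 + 0.8·(1563 − 1464) = 1464 + 0.8·99 = 1543.2.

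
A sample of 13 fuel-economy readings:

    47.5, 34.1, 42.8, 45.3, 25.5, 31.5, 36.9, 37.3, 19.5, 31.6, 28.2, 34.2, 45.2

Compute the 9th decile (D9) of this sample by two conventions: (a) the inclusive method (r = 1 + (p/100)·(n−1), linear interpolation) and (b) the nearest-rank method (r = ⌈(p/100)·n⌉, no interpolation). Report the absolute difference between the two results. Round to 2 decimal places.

0.02

Sorted: 19.5, 25.5, 28.2, 31.5, 31.6, 34.1, 34.2, 36.9, 37.3, 42.8, 45.2, 45.3, 47.5.
n = 13.
(a) r = 11.8; between ranks 11 (45.2) and 12 (45.3): 45.28.
(b) the nearest-rank method: rank 12 → 45.3.
|45.28 − 45.3| = 0.02.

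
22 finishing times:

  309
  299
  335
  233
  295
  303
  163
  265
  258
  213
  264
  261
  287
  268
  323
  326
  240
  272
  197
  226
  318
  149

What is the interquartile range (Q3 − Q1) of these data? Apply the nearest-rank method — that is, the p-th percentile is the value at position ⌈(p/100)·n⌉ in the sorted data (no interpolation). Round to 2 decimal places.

70.00

Sorted: 149, 163, 197, 213, 226, 233, 240, 258, 261, 264, 265, 268, 272, 287, 295, 299, 303, 309, 318, 323, 326, 335.
n = 22.
P25: rank ⌈25/100·22⌉ = 6 → 233.
P75: rank ⌈75/100·22⌉ = 17 → 303.
Difference: 303 − 233 = 70.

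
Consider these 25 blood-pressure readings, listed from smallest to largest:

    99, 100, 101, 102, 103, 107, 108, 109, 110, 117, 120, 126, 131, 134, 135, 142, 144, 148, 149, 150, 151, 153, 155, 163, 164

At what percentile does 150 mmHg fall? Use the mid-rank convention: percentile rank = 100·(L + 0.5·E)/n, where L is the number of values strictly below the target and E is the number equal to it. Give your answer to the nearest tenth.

Count below 150: L = 19; count equal: E = 1; n = 25.
Percentile rank = 100·(19 + 0.5·1)/25 = 100·19.5/25 = 78.

78.0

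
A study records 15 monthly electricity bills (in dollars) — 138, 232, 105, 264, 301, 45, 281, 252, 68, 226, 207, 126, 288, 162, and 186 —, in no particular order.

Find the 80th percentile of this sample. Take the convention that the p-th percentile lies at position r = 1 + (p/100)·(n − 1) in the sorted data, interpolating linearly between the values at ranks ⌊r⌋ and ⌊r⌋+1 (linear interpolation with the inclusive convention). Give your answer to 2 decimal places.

Sorted: 45, 68, 105, 126, 138, 162, 186, 207, 226, 232, 252, 264, 281, 288, 301.
n = 15.
r = 1 + (80/100)·(15 − 1) = 1 + 11.2 = 12.2.
Rank 12 is 264 and rank 13 is 281.
Interpolate: 264 + 0.2·(281 − 264) = 264 + 0.2·17 = 267.4.

267.40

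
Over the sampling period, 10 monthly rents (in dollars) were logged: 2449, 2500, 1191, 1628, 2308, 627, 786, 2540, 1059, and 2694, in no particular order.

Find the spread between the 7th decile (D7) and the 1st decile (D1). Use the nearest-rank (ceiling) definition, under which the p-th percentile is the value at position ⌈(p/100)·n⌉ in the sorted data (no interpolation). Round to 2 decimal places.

1822.00

Sorted: 627, 786, 1059, 1191, 1628, 2308, 2449, 2500, 2540, 2694.
n = 10.
P10: rank ⌈10/100·10⌉ = 1 → 627.
P70: rank ⌈70/100·10⌉ = 7 → 2449.
Difference: 2449 − 627 = 1822.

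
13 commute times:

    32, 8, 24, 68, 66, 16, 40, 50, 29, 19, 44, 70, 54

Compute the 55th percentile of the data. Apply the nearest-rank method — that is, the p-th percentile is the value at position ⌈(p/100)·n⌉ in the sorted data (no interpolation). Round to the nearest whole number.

44

Sorted: 8, 16, 19, 24, 29, 32, 40, 44, 50, 54, 66, 68, 70.
n = 13.
Position = ⌈55/100 · 13⌉ = ⌈7.15⌉ = 8.
The value at rank 8 is 44.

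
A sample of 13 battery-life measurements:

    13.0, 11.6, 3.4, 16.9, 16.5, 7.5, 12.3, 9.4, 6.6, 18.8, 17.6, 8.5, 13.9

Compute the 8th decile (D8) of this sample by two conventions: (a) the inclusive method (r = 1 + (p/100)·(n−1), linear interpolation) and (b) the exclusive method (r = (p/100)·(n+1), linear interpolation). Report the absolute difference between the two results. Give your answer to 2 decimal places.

Sorted: 3.4, 6.6, 7.5, 8.5, 9.4, 11.6, 12.3, 13.0, 13.9, 16.5, 16.9, 17.6, 18.8.
n = 13.
(a) r = 10.6; between ranks 10 (16.5) and 11 (16.9): 16.74.
(b) r = 11.2; between ranks 11 (16.9) and 12 (17.6): 17.04.
|16.74 − 17.04| = 0.3.

0.30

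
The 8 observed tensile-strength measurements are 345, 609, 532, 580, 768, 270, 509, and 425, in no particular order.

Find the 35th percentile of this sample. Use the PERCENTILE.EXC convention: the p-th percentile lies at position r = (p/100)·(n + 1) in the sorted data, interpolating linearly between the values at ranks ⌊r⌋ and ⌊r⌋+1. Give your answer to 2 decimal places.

437.60

Sorted: 270, 345, 425, 509, 532, 580, 609, 768.
n = 8.
r = (35/100)·(8 + 1) = 3.15.
Rank 3 is 425 and rank 4 is 509.
Interpolate: 425 + 0.15·(509 − 425) = 425 + 0.15·84 = 437.6.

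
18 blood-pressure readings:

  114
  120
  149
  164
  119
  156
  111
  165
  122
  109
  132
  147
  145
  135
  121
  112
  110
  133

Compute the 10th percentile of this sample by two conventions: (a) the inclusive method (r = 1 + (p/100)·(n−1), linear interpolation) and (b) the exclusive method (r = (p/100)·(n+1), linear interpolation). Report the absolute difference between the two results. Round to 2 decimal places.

0.80

Sorted: 109, 110, 111, 112, 114, 119, 120, 121, 122, 132, 133, 135, 145, 147, 149, 156, 164, 165.
n = 18.
(a) r = 2.7; between ranks 2 (110) and 3 (111): 110.7.
(b) r = 1.9; between ranks 1 (109) and 2 (110): 109.9.
|110.7 − 109.9| = 0.8.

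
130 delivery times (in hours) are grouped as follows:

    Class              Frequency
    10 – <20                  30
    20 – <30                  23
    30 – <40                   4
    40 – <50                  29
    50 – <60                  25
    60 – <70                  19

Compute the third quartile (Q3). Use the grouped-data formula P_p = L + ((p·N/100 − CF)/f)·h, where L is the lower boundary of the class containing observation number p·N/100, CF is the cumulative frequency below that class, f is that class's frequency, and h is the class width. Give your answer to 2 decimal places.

54.60

N = 130; target position k = 75/100 · 130 = 97.5.
Cumulative frequencies: 30, 53, 57, 86, 111, 130.
Observation 97.5 falls in the class 50 – <60.
L = 50, CF = 86, f = 25, h = 10.
P75 = 50 + ((97.5 − 86)/25)·10 = 50 + 4.6 = 54.6.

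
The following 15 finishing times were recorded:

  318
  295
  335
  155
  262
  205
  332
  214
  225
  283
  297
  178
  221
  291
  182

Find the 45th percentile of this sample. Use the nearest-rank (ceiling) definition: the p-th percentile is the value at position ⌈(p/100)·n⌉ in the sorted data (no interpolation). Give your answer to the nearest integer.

225

Sorted: 155, 178, 182, 205, 214, 221, 225, 262, 283, 291, 295, 297, 318, 332, 335.
n = 15.
Position = ⌈45/100 · 15⌉ = ⌈6.75⌉ = 7.
The value at rank 7 is 225.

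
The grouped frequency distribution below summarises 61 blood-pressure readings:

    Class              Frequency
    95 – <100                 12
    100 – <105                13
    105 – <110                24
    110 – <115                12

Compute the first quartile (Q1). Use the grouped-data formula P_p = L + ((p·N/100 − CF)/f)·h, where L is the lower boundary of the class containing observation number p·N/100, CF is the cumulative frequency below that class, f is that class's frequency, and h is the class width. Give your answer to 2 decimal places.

101.25

N = 61; target position k = 25/100 · 61 = 15.25.
Cumulative frequencies: 12, 25, 49, 61.
Observation 15.25 falls in the class 100 – <105.
L = 100, CF = 12, f = 13, h = 5.
P25 = 100 + ((15.25 − 12)/13)·5 = 100 + 1.25 = 101.25.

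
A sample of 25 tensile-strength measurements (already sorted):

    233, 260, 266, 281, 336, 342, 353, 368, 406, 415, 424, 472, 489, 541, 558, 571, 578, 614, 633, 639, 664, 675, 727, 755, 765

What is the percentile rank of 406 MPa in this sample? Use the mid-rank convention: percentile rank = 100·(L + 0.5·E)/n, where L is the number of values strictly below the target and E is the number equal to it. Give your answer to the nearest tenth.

Count below 406: L = 8; count equal: E = 1; n = 25.
Percentile rank = 100·(8 + 0.5·1)/25 = 100·8.5/25 = 34.

34.0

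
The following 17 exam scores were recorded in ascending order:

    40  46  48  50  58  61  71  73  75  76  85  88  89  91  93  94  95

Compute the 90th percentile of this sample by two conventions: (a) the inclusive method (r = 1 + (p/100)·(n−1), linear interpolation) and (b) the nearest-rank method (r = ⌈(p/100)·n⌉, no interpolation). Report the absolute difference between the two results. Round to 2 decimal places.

0.60

n = 17.
(a) r = 15.4; between ranks 15 (93) and 16 (94): 93.4.
(b) the nearest-rank method: rank 16 → 94.
|93.4 − 94| = 0.6.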